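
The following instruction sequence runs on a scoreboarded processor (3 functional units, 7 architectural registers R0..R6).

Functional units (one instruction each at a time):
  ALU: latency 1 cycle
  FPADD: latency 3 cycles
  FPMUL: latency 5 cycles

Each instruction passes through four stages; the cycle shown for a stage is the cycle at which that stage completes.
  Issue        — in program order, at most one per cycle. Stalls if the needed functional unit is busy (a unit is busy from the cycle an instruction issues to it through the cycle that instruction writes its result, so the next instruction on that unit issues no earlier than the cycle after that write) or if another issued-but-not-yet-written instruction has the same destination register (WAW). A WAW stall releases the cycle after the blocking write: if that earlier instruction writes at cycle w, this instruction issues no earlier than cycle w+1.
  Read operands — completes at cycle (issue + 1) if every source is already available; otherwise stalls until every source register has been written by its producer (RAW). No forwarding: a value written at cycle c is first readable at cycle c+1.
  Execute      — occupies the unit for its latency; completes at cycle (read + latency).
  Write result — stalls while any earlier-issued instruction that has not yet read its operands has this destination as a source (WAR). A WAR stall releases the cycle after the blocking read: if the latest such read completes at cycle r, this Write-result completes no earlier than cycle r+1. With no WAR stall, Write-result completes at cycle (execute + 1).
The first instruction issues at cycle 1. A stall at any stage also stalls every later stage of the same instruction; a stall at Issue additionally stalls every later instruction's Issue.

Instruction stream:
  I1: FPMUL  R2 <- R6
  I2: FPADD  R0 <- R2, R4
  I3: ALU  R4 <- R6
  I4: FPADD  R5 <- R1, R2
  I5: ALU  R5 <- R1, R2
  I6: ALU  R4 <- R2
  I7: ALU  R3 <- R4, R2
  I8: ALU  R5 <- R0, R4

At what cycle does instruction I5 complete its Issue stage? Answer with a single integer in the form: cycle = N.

t=1  I1→FPMUL
t=2  I1 RO | I2→FPADD
t=3  I3→ALU
t=4  I3 RO
t=5  I3 EX
t=7  I1 EX
t=8  I1 WR R2
t=9  I2 RO
t=10  I3 WR R4
t=12  I2 EX
t=13  I2 WR R0
t=14  I4→FPADD
t=15  I4 RO
t=18  I4 EX
t=19  I4 WR R5
t=20  I5→ALU
t=21  I5 RO
t=22  I5 EX
t=23  I5 WR R5
t=24  I6→ALU
t=25  I6 RO
t=26  I6 EX
t=27  I6 WR R4
t=28  I7→ALU
t=29  I7 RO
t=30  I7 EX
t=31  I7 WR R3
t=32  I8→ALU
t=33  I8 RO
t=34  I8 EX
t=35  I8 WR R5

cycle = 20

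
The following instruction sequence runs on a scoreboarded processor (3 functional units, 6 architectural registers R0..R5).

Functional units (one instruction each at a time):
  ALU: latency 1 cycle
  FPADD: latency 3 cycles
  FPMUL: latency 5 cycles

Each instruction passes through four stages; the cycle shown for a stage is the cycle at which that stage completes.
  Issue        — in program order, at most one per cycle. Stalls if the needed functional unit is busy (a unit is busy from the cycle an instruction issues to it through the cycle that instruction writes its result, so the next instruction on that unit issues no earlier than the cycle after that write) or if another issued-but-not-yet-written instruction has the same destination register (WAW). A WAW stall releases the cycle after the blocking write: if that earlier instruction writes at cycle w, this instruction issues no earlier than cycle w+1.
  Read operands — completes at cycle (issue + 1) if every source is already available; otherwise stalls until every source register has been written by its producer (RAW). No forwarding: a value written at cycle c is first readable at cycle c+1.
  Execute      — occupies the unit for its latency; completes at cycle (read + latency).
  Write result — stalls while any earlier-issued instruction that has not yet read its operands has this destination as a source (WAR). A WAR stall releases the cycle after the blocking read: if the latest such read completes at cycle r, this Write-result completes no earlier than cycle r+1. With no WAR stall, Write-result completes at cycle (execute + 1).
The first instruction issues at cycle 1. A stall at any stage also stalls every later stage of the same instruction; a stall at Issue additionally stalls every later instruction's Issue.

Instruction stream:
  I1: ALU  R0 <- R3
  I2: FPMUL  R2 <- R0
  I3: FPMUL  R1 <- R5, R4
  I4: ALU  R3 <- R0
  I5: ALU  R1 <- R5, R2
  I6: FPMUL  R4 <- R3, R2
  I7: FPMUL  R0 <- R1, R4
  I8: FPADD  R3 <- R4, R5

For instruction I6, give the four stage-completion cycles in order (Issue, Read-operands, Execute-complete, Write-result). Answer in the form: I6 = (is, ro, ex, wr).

1) issue 1, read 2, done 3, write 4
2) issue 2, read 5, done 10, write 11  <RAW R0: wait I1 write@4>
3) issue 12, read 13, done 18, write 19  <struct: FPMUL busy until I2 writes@11>
4) issue 13, read 14, done 15, write 16
5) issue 20, read 21, done 22, write 23  <WAW R1: wait I3 write@19>
6) issue 21, read 22, done 27, write 28
7) issue 29, read 30, done 35, write 36  <struct: FPMUL busy until I6 writes@28>
8) issue 30, read 31, done 34, write 35

I6 = (21, 22, 27, 28)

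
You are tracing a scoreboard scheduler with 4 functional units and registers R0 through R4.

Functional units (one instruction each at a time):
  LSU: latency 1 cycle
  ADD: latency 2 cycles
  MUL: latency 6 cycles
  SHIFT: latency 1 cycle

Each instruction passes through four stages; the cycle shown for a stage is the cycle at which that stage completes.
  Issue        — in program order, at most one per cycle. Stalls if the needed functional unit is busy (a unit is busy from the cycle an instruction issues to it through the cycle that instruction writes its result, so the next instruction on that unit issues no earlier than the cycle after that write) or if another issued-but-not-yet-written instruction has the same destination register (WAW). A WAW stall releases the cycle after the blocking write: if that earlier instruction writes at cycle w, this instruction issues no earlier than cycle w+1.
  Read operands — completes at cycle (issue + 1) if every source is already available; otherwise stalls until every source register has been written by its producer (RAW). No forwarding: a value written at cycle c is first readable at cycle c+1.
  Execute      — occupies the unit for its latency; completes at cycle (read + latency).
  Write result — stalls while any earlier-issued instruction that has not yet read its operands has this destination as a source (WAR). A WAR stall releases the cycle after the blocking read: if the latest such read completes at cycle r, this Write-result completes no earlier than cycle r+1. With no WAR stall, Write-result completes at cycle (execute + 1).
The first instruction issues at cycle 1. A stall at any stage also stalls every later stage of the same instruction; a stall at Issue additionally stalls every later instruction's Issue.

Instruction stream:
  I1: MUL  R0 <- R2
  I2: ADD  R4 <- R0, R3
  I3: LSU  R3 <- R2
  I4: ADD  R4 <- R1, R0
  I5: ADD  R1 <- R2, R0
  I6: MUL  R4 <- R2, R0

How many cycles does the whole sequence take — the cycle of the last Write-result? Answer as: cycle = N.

cycle = 28

  I1 | 1 | 2 | 8 | 9
  I2 | 2 | 10 | 12 | 13   RAW R0: wait I1 write@9
  I3 | 3 | 4 | 5 | 11   WAR R3: wait I2 read@10
  I4 | 14 | 15 | 17 | 18   struct: ADD busy until I2 writes@13
  I5 | 19 | 20 | 22 | 23   struct: ADD busy until I4 writes@18
  I6 | 20 | 21 | 27 | 28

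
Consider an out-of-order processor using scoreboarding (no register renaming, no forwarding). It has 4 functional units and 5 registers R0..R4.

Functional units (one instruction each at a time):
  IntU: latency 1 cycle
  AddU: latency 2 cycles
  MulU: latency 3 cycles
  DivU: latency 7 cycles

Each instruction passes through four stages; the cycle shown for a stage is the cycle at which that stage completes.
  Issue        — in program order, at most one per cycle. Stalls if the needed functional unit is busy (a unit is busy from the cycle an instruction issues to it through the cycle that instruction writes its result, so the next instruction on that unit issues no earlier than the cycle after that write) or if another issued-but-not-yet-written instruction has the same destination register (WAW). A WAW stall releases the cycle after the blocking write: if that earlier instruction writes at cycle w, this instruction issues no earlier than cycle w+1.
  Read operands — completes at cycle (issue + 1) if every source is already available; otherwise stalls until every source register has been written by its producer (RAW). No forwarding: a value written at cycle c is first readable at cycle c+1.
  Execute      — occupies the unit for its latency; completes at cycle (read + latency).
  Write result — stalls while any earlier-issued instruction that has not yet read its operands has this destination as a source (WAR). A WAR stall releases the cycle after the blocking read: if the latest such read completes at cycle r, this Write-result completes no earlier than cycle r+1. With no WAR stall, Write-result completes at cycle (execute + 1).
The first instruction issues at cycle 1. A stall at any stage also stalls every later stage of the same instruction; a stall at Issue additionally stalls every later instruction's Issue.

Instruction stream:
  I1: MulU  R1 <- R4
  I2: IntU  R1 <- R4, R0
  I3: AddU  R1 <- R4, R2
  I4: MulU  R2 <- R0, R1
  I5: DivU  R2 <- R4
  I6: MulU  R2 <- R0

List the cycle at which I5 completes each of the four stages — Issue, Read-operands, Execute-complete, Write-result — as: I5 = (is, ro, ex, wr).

[1] I1→MulU
[2] I1 RO
[5] I1 EX
[6] I1 WR R1
[7] I2→IntU
[8] I2 RO
[9] I2 EX
[10] I2 WR R1
[11] I3→AddU
[12] I3 RO; I4→MulU
[14] I3 EX
[15] I3 WR R1
[16] I4 RO
[19] I4 EX
[20] I4 WR R2
[21] I5→DivU
[22] I5 RO
[29] I5 EX
[30] I5 WR R2
[31] I6→MulU
[32] I6 RO
[35] I6 EX
[36] I6 WR R2

I5 = (21, 22, 29, 30)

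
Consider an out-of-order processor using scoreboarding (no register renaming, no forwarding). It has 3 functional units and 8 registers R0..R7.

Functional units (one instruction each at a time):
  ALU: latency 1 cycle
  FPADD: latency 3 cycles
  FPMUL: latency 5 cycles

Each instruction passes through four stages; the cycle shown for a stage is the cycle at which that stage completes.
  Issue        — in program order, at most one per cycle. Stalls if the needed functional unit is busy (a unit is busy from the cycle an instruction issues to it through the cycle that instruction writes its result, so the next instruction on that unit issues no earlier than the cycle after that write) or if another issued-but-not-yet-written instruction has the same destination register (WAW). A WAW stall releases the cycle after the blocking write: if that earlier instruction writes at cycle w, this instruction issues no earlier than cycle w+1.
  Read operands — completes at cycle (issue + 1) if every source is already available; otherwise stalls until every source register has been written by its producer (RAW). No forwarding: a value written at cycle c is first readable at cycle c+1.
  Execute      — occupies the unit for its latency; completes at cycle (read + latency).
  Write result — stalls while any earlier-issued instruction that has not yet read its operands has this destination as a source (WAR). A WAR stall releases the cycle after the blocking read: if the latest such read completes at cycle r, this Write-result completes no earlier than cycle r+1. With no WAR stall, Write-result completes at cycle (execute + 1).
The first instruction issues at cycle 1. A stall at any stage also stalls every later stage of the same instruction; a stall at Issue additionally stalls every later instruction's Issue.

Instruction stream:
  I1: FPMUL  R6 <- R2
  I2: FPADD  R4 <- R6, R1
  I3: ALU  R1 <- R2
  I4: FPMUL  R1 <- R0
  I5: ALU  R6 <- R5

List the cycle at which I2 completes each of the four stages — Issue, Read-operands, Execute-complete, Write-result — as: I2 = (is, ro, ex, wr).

I1 -> (1, 2, 7, 8)
I2 -> (2, 9, 12, 13)  // RAW R6: wait I1 write@8
I3 -> (3, 4, 5, 10)  // WAR R1: wait I2 read@9
I4 -> (11, 12, 17, 18)  // WAW R1: wait I3 write@10
I5 -> (12, 13, 14, 15)

I2 = (2, 9, 12, 13)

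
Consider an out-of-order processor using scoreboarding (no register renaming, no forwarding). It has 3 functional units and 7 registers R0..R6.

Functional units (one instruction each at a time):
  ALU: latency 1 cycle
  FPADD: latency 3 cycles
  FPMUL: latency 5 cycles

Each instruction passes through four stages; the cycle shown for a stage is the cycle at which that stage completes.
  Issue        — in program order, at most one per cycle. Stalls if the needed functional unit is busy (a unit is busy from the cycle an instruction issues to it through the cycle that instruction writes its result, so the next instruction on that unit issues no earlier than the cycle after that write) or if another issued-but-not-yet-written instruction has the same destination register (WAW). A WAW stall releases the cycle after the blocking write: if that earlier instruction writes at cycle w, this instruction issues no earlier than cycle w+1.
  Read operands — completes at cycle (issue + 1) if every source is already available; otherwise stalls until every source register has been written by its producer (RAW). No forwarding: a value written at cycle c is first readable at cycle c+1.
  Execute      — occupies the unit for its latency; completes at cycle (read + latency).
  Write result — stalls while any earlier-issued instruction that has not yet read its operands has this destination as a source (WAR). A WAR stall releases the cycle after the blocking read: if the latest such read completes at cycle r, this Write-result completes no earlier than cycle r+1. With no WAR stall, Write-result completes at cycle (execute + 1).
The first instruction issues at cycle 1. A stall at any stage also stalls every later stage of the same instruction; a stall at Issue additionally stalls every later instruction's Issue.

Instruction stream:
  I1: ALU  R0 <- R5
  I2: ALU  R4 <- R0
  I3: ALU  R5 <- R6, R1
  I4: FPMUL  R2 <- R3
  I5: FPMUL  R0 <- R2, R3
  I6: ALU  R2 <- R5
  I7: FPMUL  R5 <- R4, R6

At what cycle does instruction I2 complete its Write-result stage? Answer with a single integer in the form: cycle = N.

cycle = 8

t=1  I1 dispatched to ALU
t=2  I1 operands ready
t=3  I1 complete
t=4  R0←I1
t=5  I2 dispatched to ALU
t=6  I2 operands ready
t=7  I2 complete
t=8  R4←I2
t=9  I3 dispatched to ALU
t=10  I3 operands ready; I4 dispatched to FPMUL
t=11  I3 complete; I4 operands ready
t=12  R5←I3
t=16  I4 complete
t=17  R2←I4
t=18  I5 dispatched to FPMUL
t=19  I5 operands ready; I6 dispatched to ALU
t=20  I6 operands ready
t=21  I6 complete
t=22  R2←I6
t=24  I5 complete
t=25  R0←I5
t=26  I7 dispatched to FPMUL
t=27  I7 operands ready
t=32  I7 complete
t=33  R5←I7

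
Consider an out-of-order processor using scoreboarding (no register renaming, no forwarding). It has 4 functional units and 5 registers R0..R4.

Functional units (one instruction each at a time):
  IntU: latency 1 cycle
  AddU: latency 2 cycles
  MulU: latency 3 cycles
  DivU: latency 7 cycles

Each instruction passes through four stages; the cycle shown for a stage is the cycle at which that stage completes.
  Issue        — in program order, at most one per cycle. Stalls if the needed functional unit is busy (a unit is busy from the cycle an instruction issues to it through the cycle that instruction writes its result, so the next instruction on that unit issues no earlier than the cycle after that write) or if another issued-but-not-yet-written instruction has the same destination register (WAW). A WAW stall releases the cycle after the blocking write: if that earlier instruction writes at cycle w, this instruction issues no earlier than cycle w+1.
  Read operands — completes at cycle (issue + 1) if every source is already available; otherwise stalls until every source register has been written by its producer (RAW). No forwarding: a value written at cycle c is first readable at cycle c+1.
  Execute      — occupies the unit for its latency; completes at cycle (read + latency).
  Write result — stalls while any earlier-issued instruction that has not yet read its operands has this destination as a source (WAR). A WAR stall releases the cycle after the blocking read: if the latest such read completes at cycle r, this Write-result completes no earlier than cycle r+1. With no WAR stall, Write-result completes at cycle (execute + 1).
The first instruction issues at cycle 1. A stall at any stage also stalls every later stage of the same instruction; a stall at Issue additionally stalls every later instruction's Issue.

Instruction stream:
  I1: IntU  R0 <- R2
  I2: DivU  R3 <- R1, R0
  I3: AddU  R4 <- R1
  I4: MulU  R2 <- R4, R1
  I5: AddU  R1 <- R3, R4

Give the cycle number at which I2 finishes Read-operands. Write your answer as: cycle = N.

cycle = 5

c1: I1 dispatched to IntU
c2: I1 operands ready | I2 dispatched to DivU
c3: I1 complete | I3 dispatched to AddU
c4: R0←I1 | I3 operands ready | I4 dispatched to MulU
c5: I2 operands ready
c6: I3 complete
c7: R4←I3
c8: I4 operands ready | I5 dispatched to AddU
c11: I4 complete
c12: I2 complete | R2←I4
c13: R3←I2
c14: I5 operands ready
c16: I5 complete
c17: R1←I5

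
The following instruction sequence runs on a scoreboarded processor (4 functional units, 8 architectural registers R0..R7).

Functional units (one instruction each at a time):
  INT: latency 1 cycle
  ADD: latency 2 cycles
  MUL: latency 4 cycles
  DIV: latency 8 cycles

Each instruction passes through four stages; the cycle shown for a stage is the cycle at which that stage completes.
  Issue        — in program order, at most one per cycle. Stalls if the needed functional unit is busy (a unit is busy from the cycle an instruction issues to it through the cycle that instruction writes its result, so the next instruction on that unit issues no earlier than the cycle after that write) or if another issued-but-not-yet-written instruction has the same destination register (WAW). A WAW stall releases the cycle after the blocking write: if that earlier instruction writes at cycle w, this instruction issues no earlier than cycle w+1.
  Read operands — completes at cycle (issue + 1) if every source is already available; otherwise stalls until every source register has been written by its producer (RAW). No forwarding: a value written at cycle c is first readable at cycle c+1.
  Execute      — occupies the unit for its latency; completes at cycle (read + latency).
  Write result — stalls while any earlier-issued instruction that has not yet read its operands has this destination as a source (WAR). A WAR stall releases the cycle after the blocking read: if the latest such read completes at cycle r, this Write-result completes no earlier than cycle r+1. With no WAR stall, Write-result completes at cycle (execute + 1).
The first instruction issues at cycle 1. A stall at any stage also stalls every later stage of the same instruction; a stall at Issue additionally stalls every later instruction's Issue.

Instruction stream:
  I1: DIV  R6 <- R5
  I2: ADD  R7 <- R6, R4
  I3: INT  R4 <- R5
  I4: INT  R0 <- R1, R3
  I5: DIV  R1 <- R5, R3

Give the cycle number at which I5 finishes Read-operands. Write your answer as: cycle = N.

  I1 | 1 | 2 | 10 | 11
  I2 | 2 | 12 | 14 | 15   RAW R6: wait I1 write@11
  I3 | 3 | 4 | 5 | 13   WAR R4: wait I2 read@12
  I4 | 14 | 15 | 16 | 17   struct: INT busy until I3 writes@13
  I5 | 15 | 16 | 24 | 25

cycle = 16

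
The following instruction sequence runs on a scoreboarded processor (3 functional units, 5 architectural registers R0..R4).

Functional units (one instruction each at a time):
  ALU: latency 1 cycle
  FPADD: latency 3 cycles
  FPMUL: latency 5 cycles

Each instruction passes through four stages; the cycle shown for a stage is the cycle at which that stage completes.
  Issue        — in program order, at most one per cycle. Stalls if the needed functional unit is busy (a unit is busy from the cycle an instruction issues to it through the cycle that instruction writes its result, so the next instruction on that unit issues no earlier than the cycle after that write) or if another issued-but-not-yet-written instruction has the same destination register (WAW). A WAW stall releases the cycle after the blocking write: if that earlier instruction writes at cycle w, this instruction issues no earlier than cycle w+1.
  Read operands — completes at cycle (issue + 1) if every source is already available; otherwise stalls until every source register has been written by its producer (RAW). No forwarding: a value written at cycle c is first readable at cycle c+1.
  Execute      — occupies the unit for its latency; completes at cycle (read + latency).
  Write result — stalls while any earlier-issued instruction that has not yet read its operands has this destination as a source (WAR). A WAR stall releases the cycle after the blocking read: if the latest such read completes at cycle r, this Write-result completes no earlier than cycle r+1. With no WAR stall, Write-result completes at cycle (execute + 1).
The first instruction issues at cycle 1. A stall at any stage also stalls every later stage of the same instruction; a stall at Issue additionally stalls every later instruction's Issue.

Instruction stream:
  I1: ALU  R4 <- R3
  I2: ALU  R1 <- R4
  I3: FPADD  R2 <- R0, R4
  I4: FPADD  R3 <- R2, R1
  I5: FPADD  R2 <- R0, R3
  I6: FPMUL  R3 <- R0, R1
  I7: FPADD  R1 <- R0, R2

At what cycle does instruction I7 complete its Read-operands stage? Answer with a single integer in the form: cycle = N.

cycle = 25

I1: IS=1 RO=2 EX=3 WR=4
I2: IS=5 RO=6 EX=7 WR=8  [struct: ALU busy until I1 writes@4]
I3: IS=6 RO=7 EX=10 WR=11
I4: IS=12 RO=13 EX=16 WR=17  [struct: FPADD busy until I3 writes@11]
I5: IS=18 RO=19 EX=22 WR=23  [struct: FPADD busy until I4 writes@17]
I6: IS=19 RO=20 EX=25 WR=26
I7: IS=24 RO=25 EX=28 WR=29  [struct: FPADD busy until I5 writes@23]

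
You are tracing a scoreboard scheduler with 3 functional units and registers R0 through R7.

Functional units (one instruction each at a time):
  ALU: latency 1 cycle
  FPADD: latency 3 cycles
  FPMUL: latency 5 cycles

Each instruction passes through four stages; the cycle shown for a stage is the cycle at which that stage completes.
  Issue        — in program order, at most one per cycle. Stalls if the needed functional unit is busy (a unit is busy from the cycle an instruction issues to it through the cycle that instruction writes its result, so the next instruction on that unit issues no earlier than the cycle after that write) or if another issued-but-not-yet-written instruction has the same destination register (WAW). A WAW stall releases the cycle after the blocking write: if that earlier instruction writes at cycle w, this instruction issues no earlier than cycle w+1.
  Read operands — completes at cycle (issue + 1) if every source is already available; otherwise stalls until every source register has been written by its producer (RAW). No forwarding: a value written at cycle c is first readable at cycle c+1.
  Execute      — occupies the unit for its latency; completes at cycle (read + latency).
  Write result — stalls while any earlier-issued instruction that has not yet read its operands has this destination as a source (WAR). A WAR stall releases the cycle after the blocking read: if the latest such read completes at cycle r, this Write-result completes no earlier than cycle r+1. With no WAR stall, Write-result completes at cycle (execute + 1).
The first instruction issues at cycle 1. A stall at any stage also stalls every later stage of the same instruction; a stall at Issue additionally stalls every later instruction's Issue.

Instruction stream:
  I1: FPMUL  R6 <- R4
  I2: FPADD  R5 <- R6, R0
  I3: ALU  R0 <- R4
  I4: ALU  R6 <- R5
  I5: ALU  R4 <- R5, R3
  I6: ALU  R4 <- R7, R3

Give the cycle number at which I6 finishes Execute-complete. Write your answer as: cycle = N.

cycle = 23

I1: IS=1 RO=2 EX=7 WR=8
I2: IS=2 RO=9 EX=12 WR=13  [RAW R6: wait I1 write@8]
I3: IS=3 RO=4 EX=5 WR=10  [WAR R0: wait I2 read@9]
I4: IS=11 RO=14 EX=15 WR=16  [struct: ALU busy until I3 writes@10; RAW R5: wait I2 write@13]
I5: IS=17 RO=18 EX=19 WR=20  [struct: ALU busy until I4 writes@16]
I6: IS=21 RO=22 EX=23 WR=24  [struct: ALU busy until I5 writes@20]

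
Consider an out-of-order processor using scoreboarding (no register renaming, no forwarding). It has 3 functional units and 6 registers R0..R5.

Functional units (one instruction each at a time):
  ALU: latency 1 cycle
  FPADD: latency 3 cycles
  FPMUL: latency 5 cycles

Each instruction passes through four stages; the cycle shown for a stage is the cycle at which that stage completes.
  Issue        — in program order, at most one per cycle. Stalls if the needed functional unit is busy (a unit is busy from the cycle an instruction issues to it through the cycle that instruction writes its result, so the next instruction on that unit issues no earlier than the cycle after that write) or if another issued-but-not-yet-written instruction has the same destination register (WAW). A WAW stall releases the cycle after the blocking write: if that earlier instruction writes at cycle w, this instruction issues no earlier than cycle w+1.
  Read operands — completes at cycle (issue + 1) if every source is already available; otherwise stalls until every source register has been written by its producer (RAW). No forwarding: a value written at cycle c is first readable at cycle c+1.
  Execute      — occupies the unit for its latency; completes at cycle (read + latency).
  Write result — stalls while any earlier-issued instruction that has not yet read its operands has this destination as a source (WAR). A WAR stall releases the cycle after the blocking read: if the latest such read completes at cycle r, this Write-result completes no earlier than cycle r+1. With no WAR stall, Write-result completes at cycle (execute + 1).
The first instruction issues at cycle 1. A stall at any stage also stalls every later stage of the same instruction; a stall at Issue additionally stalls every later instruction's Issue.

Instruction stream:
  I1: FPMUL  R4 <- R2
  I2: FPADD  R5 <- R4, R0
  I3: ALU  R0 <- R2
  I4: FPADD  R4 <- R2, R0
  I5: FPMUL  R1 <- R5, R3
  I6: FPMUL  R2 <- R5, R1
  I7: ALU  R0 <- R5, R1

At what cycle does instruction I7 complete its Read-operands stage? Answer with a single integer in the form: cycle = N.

cycle = 25

[1] I1 dispatched to FPMUL
[2] I1 operands ready · I2 dispatched to FPADD
[3] I3 dispatched to ALU
[4] I3 operands ready
[5] I3 complete
[7] I1 complete
[8] R4←I1
[9] I2 operands ready
[10] R0←I3
[12] I2 complete
[13] R5←I2
[14] I4 dispatched to FPADD
[15] I4 operands ready · I5 dispatched to FPMUL
[16] I5 operands ready
[18] I4 complete
[19] R4←I4
[21] I5 complete
[22] R1←I5
[23] I6 dispatched to FPMUL
[24] I6 operands ready · I7 dispatched to ALU
[25] I7 operands ready
[26] I7 complete
[27] R0←I7
[29] I6 complete
[30] R2←I6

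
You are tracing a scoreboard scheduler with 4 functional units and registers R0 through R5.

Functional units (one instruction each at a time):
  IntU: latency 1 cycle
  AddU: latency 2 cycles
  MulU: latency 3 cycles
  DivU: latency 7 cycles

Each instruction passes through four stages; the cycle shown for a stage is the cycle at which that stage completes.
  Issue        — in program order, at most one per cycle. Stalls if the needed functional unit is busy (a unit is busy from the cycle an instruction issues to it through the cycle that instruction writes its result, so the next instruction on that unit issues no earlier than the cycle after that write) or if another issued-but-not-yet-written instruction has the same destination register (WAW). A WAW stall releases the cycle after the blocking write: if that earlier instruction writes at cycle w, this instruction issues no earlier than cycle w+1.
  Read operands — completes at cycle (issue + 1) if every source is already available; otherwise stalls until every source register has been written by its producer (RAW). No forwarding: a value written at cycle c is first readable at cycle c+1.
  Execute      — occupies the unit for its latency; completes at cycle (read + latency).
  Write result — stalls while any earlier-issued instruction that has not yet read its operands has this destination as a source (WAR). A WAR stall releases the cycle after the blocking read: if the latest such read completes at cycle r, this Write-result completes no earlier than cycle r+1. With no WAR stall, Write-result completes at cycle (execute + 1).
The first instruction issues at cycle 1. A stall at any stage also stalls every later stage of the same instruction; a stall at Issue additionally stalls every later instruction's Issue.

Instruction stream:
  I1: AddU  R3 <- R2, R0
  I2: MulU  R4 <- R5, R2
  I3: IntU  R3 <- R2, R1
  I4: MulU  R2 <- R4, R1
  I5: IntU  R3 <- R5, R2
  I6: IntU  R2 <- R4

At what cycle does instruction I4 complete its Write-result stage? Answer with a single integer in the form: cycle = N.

cycle = 13

1) issue 1, read 2, done 4, write 5
2) issue 2, read 3, done 6, write 7
3) issue 6, read 7, done 8, write 9  <WAW R3: wait I1 write@5>
4) issue 8, read 9, done 12, write 13  <struct: MulU busy until I2 writes@7>
5) issue 10, read 14, done 15, write 16  <struct: IntU busy until I3 writes@9 / RAW R2: wait I4 write@13>
6) issue 17, read 18, done 19, write 20  <struct: IntU busy until I5 writes@16>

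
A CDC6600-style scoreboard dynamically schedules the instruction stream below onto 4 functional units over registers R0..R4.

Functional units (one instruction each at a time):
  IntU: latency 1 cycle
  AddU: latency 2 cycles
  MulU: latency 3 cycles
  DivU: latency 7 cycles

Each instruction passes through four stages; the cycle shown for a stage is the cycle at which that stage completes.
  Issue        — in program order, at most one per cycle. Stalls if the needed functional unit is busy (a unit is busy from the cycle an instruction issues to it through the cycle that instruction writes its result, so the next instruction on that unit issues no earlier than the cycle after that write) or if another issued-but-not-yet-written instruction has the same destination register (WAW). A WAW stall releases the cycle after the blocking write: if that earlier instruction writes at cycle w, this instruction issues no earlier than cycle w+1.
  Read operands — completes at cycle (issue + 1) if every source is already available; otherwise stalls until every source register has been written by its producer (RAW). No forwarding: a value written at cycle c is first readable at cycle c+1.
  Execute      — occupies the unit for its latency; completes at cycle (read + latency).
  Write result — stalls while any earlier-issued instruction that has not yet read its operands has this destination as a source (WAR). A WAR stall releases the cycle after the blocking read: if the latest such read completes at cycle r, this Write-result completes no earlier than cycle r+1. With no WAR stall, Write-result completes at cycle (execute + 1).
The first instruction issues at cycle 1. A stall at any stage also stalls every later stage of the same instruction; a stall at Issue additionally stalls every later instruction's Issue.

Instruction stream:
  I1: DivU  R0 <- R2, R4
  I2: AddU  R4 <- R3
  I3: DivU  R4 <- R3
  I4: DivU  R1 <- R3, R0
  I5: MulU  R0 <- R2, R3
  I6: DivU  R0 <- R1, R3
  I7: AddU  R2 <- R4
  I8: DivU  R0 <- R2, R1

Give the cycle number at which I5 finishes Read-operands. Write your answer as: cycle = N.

cycle = 23

I1 -> (1, 2, 9, 10)
I2 -> (2, 3, 5, 6)
I3 -> (11, 12, 19, 20)  // struct: DivU busy until I1 writes@10
I4 -> (21, 22, 29, 30)  // struct: DivU busy until I3 writes@20
I5 -> (22, 23, 26, 27)
I6 -> (31, 32, 39, 40)  // struct: DivU busy until I4 writes@30
I7 -> (32, 33, 35, 36)
I8 -> (41, 42, 49, 50)  // struct: DivU busy until I6 writes@40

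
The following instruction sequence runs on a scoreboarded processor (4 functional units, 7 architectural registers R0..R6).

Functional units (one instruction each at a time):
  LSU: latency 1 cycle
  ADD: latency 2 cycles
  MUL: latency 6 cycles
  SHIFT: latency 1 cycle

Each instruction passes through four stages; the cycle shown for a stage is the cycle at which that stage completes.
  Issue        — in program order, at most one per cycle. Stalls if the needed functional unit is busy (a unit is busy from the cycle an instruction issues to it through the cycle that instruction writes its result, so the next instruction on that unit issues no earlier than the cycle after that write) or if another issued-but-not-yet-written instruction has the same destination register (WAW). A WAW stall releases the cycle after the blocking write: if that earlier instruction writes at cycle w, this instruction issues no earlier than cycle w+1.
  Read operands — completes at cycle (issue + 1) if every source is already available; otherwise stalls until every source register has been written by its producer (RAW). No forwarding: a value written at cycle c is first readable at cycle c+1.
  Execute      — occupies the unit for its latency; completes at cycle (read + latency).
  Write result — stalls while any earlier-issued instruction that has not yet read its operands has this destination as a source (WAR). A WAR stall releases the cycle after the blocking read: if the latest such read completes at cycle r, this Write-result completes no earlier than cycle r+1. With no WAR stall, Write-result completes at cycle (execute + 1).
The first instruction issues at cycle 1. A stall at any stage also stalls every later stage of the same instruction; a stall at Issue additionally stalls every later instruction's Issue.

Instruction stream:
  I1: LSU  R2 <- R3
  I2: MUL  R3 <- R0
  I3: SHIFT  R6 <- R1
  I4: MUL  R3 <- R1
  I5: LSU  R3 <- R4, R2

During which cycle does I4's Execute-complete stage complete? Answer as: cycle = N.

cycle = 18

c1: I1 dispatched to LSU
c2: I1 operands ready; I2 dispatched to MUL
c3: I1 complete; I2 operands ready; I3 dispatched to SHIFT
c4: R2←I1; I3 operands ready
c5: I3 complete
c6: R6←I3
c9: I2 complete
c10: R3←I2
c11: I4 dispatched to MUL
c12: I4 operands ready
c18: I4 complete
c19: R3←I4
c20: I5 dispatched to LSU
c21: I5 operands ready
c22: I5 complete
c23: R3←I5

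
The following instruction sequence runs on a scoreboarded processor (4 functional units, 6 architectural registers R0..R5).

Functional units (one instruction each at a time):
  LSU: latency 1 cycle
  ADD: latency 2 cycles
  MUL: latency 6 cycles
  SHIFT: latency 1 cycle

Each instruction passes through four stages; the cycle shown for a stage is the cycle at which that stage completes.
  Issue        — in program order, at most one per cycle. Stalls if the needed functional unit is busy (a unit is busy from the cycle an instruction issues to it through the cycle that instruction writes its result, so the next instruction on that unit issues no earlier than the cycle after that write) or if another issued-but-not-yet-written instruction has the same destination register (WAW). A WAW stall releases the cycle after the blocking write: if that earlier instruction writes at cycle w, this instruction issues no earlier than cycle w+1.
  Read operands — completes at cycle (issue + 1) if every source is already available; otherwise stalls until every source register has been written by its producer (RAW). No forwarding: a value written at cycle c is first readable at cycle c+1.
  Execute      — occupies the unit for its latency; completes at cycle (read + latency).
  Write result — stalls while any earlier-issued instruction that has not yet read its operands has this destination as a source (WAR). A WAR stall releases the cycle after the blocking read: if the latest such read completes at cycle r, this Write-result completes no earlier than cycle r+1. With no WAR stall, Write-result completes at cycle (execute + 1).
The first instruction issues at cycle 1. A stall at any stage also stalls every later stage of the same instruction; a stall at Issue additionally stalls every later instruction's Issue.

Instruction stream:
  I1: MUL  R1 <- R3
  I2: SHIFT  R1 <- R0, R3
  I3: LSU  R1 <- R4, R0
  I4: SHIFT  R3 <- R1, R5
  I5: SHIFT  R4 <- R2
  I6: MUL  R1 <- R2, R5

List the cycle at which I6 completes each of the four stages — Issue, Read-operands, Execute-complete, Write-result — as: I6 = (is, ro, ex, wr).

I1: IS=1 RO=2 EX=8 WR=9
I2: IS=10 RO=11 EX=12 WR=13  [WAW R1: wait I1 write@9]
I3: IS=14 RO=15 EX=16 WR=17  [WAW R1: wait I2 write@13]
I4: IS=15 RO=18 EX=19 WR=20  [RAW R1: wait I3 write@17]
I5: IS=21 RO=22 EX=23 WR=24  [struct: SHIFT busy until I4 writes@20]
I6: IS=22 RO=23 EX=29 WR=30

I6 = (22, 23, 29, 30)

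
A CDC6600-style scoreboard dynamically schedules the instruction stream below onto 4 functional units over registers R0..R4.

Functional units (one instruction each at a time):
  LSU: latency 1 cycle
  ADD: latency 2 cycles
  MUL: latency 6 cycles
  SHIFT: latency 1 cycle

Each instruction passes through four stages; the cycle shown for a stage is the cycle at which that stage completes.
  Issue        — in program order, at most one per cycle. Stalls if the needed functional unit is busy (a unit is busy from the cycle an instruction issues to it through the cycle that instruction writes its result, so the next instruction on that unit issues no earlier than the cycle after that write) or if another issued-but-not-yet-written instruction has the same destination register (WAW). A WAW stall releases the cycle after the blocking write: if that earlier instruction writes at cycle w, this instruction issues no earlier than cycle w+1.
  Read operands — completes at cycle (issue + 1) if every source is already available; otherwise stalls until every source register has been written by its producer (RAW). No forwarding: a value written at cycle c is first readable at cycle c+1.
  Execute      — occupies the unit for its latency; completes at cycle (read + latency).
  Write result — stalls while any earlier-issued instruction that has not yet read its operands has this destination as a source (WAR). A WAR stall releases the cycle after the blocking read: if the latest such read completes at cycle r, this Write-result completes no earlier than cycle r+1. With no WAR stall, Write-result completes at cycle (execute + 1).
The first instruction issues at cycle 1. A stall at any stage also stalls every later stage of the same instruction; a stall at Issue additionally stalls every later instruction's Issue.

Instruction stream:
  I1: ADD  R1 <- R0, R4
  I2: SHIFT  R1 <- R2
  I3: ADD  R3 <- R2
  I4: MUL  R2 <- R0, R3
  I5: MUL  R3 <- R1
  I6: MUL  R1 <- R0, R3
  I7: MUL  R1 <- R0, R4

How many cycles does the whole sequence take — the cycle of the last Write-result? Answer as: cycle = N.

cycle = 46

1) issue 1, read 2, done 4, write 5
2) issue 6, read 7, done 8, write 9  <WAW R1: wait I1 write@5>
3) issue 7, read 8, done 10, write 11
4) issue 8, read 12, done 18, write 19  <RAW R3: wait I3 write@11>
5) issue 20, read 21, done 27, write 28  <struct: MUL busy until I4 writes@19>
6) issue 29, read 30, done 36, write 37  <struct: MUL busy until I5 writes@28>
7) issue 38, read 39, done 45, write 46  <struct: MUL busy until I6 writes@37>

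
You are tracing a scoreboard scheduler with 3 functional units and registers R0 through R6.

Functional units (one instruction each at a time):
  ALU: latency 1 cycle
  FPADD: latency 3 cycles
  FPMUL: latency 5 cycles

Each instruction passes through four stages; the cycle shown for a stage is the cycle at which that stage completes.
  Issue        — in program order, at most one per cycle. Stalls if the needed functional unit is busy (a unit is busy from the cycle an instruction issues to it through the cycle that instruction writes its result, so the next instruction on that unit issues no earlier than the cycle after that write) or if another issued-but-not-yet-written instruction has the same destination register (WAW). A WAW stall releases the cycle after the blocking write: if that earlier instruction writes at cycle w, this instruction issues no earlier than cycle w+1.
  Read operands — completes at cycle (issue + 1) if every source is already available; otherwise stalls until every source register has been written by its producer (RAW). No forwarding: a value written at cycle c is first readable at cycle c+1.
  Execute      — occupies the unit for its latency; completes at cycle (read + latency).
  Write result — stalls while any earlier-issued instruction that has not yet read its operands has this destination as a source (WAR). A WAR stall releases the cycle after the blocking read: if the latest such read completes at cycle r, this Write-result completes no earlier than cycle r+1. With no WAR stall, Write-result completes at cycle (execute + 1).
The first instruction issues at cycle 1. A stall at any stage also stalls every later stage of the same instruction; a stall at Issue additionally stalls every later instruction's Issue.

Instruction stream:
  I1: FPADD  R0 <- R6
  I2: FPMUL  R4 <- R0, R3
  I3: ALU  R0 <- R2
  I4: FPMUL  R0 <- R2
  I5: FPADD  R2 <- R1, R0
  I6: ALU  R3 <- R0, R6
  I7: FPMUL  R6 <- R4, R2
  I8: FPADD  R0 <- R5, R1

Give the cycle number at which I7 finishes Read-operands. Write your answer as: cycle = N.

cycle = 27

t=1  issue I1 (FPADD)
t=2  I1 read-ops | issue I2 (FPMUL)
t=5  I1 finished on FPADD
t=6  I1→R0
t=7  I2 read-ops | issue I3 (ALU)
t=8  I3 read-ops
t=9  I3 finished on ALU
t=10  I3→R0
t=12  I2 finished on FPMUL
t=13  I2→R4
t=14  issue I4 (FPMUL)
t=15  I4 read-ops | issue I5 (FPADD)
t=16  issue I6 (ALU)
t=20  I4 finished on FPMUL
t=21  I4→R0
t=22  I5 read-ops | I6 read-ops | issue I7 (FPMUL)
t=23  I6 finished on ALU
t=24  I6→R3
t=25  I5 finished on FPADD
t=26  I5→R2
t=27  I7 read-ops | issue I8 (FPADD)
t=28  I8 read-ops
t=31  I8 finished on FPADD
t=32  I7 finished on FPMUL | I8→R0
t=33  I7→R6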